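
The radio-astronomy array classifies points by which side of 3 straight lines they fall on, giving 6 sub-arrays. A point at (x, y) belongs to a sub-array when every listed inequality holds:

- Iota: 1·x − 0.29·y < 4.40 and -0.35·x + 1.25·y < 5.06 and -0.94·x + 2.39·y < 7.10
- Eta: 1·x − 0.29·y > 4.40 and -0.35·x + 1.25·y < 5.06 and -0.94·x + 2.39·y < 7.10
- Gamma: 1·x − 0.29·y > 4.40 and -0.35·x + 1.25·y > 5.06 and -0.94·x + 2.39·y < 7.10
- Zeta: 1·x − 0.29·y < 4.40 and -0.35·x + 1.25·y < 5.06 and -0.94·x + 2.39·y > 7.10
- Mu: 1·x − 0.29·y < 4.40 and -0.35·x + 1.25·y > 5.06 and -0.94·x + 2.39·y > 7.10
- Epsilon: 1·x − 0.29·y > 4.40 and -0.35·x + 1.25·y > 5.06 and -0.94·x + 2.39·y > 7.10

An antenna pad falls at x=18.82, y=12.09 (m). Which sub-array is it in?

Epsilon

1·18.82 − 0.29·12.09 = 15.314, which is > 4.40
-0.35·18.82 + 1.25·12.09 = 8.526, which is > 5.06
-0.94·18.82 + 2.39·12.09 = 11.204, which is > 7.10
This sign pattern matches Epsilon.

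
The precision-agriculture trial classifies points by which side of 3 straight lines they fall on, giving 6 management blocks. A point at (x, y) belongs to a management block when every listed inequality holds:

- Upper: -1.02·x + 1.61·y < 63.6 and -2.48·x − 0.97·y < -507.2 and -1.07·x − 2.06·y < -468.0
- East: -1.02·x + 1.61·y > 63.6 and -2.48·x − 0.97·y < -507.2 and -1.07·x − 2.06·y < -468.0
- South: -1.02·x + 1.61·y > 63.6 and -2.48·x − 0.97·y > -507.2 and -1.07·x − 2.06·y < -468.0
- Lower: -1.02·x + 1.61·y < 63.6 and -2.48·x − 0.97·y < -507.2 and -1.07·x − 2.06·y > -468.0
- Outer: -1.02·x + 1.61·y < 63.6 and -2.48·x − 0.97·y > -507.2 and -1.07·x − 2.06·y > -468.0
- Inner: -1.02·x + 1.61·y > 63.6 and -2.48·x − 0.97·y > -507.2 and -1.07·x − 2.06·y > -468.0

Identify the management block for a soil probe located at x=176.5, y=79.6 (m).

Lower

-1.02·176.5 + 1.61·79.6 = -51.874, which is < 63.6
-2.48·176.5 − 0.97·79.6 = -514.932, which is < -507.2
-1.07·176.5 − 2.06·79.6 = -352.831, which is > -468.0
This sign pattern matches Lower.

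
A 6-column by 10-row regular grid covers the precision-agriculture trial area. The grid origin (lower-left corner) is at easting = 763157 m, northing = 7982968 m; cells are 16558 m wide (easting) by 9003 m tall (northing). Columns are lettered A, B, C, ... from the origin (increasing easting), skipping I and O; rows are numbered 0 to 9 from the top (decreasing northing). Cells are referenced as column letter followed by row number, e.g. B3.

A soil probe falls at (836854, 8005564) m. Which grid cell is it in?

Column index: ⌊(836854 − 763157) / 16558⌋ = ⌊4.451⌋ = 4 → column E
Row offset from origin: ⌊(8005564 − 7982968) / 9003⌋ = ⌊2.510⌋ = 2 → row 7 (counted from top)

E7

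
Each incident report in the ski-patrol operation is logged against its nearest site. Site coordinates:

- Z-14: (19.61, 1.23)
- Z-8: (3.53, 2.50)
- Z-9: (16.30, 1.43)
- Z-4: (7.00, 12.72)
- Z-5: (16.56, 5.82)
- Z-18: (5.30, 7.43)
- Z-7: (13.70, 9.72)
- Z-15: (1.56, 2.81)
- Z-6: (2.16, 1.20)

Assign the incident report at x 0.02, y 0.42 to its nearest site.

Squared distances to each site:
Z-14: 384.424; Z-8: 16.646; Z-9: 266.059; Z-4: 200.010; Z-5: 302.732; Z-18: 77.019; Z-7: 273.632; Z-15: 8.084; Z-6: 5.188.
Minimum at Z-6.

Z-6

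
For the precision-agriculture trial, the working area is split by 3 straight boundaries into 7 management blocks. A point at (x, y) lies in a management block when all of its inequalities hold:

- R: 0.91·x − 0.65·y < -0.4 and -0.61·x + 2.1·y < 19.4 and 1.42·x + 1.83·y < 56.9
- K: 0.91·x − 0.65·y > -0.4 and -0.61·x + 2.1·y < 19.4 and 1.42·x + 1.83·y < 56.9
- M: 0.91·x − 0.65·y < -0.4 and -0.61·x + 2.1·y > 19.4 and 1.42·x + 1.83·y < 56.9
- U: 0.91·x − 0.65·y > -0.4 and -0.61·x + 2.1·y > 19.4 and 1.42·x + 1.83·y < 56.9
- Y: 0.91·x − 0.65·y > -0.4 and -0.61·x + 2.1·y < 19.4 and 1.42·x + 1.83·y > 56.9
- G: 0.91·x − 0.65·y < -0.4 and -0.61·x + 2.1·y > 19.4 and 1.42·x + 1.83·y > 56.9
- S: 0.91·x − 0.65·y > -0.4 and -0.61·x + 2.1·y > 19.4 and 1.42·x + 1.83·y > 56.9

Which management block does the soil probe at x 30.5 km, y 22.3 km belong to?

S

0.91·30.5 − 0.65·22.3 = 13.260, which is > -0.4
-0.61·30.5 + 2.1·22.3 = 28.225, which is > 19.4
1.42·30.5 + 1.83·22.3 = 84.119, which is > 56.9
This sign pattern matches S.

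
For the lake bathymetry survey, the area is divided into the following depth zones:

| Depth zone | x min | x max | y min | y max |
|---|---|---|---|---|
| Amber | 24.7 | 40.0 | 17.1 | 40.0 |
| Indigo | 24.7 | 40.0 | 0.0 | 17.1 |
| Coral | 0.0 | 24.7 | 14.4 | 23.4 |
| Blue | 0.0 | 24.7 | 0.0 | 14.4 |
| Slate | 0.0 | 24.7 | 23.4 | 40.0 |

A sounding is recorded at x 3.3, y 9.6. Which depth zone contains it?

Blue

The point has x = 3.3 and y = 9.6.
Only Blue satisfies 0.0 ≤ x ≤ 24.7 and 0.0 ≤ y ≤ 14.4.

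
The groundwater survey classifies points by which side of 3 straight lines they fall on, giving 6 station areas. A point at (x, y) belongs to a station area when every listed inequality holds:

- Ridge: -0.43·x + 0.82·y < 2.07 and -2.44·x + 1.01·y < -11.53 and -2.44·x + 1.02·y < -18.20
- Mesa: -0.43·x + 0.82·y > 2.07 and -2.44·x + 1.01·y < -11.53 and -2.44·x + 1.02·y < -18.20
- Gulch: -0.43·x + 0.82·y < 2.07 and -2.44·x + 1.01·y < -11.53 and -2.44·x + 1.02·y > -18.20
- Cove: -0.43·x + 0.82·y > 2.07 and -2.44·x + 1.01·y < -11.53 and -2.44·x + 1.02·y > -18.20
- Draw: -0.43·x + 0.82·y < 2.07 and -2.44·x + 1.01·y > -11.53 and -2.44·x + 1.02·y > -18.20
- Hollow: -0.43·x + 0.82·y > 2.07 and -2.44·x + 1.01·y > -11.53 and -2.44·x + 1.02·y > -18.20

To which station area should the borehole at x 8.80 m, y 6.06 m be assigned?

Gulch

-0.43·8.80 + 0.82·6.06 = 1.185, which is < 2.07
-2.44·8.80 + 1.01·6.06 = -15.351, which is < -11.53
-2.44·8.80 + 1.02·6.06 = -15.291, which is > -18.20
This sign pattern matches Gulch.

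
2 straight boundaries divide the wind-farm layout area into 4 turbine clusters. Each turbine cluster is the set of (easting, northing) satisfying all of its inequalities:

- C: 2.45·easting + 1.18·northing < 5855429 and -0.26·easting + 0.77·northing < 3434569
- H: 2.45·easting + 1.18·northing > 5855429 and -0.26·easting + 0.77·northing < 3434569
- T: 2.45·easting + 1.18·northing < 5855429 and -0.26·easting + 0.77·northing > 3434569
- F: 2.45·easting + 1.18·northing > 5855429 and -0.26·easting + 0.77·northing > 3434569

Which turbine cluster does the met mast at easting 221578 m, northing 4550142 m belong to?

F

2.45·221578 + 1.18·4550142 = 5912033.660, which is > 5855429
-0.26·221578 + 0.77·4550142 = 3445999.060, which is > 3434569
This sign pattern matches F.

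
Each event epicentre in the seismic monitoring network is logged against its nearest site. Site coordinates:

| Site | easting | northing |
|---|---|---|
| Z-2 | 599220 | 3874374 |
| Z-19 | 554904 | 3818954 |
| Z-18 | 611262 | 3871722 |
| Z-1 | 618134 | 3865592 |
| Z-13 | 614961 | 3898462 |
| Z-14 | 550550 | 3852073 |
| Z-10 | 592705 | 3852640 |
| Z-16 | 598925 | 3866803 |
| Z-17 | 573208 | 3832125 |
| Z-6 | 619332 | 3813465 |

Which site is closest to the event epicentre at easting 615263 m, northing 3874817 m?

Squared distances to each site:
Z-2: 257574098.000; Z-19: 6763883650.000; Z-18: 25587026.000; Z-1: 93343266.000; Z-13: 559177229.000; Z-14: 4705061905.000; Z-10: 1000682693.000; Z-16: 331154440.000; Z-17: 3591229889.000; Z-6: 3780624665.000.
Minimum at Z-18.

Z-18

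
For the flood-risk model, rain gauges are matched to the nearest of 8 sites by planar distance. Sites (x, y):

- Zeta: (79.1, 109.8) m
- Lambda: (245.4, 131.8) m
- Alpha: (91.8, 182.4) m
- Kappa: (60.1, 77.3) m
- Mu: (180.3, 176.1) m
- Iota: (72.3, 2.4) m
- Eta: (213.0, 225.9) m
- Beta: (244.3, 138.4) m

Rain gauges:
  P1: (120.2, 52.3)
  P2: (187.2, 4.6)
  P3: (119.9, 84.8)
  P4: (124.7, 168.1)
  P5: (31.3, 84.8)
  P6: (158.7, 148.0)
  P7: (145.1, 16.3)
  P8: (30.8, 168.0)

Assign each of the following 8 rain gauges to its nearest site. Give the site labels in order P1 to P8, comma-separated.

Kappa, Iota, Zeta, Alpha, Kappa, Mu, Iota, Alpha

P1 → Kappa (d²=4237.01)
P2 → Iota (d²=13206.85)
P3 → Zeta (d²=2289.64)
P4 → Alpha (d²=1286.90)
P5 → Kappa (d²=885.69)
P6 → Mu (d²=1256.17)
P7 → Iota (d²=5493.05)
P8 → Alpha (d²=3928.36)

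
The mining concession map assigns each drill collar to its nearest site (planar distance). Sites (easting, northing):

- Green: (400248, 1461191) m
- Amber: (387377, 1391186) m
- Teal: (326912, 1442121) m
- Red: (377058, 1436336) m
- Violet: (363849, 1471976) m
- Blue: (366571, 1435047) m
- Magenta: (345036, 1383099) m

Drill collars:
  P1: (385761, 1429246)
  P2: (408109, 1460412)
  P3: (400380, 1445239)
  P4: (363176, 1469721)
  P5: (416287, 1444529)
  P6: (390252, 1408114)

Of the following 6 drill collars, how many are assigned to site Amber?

1

P1 → Red
P2 → Green
P3 → Green
P4 → Violet
P5 → Green
P6 → Amber
1 of the 6 goes to Amber.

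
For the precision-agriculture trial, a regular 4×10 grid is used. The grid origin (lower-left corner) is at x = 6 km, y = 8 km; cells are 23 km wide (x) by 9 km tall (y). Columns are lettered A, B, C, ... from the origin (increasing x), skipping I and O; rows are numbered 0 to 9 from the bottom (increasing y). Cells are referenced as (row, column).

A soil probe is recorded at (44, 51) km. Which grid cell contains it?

(4, B)

Column index: ⌊(44 − 6) / 23⌋ = ⌊1.652⌋ = 1 → column B
Row offset from origin: ⌊(51 − 8) / 9⌋ = ⌊4.778⌋ = 4 → row 4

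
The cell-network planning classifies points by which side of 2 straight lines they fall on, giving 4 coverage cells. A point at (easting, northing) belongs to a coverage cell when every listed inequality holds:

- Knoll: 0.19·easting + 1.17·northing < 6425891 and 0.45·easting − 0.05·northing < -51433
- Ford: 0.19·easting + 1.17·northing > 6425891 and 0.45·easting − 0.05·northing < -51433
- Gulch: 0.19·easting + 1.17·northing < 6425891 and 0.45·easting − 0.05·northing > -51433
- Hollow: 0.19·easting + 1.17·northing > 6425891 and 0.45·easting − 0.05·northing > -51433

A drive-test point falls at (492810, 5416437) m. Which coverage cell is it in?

Hollow

0.19·492810 + 1.17·5416437 = 6430865.190, which is > 6425891
0.45·492810 − 0.05·5416437 = -49057.350, which is > -51433
This sign pattern matches Hollow.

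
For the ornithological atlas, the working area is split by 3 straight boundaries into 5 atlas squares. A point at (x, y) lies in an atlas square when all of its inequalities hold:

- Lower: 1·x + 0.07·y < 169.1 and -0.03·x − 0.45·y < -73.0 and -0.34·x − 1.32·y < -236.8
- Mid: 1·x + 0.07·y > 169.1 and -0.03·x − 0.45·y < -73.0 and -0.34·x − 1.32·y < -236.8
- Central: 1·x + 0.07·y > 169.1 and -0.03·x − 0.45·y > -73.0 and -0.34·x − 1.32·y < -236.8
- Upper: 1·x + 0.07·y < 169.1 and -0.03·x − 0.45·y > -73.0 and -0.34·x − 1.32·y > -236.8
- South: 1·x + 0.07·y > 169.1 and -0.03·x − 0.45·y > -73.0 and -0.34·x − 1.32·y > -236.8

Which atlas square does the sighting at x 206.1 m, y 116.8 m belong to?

1·206.1 + 0.07·116.8 = 214.276, which is > 169.1
-0.03·206.1 − 0.45·116.8 = -58.743, which is > -73.0
-0.34·206.1 − 1.32·116.8 = -224.250, which is > -236.8
This sign pattern matches South.

South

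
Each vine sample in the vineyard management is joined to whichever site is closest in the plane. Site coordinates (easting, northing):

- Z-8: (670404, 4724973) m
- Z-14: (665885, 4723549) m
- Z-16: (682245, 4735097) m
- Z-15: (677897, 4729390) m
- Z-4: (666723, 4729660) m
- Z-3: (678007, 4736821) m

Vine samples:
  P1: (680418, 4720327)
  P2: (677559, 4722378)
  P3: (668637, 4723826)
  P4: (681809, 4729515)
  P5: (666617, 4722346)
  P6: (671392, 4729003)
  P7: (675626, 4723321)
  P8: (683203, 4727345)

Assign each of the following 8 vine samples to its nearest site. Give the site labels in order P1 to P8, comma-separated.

Z-15, Z-15, Z-8, Z-15, Z-14, Z-8, Z-8, Z-15

P1 → Z-15 (d²=88493410.00)
P2 → Z-15 (d²=49282388.00)
P3 → Z-8 (d²=4437898.00)
P4 → Z-15 (d²=15319369.00)
P5 → Z-14 (d²=1983033.00)
P6 → Z-8 (d²=17217044.00)
P7 → Z-8 (d²=29998388.00)
P8 → Z-15 (d²=32335661.00)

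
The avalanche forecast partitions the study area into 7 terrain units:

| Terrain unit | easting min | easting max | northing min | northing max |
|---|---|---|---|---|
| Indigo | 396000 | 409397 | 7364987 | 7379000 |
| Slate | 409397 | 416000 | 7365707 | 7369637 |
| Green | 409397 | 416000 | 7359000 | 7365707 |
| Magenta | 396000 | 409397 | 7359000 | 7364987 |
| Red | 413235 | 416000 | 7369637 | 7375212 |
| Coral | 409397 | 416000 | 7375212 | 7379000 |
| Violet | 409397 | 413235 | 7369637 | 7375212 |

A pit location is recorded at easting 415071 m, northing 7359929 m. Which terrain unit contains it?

The point has easting = 415071 and northing = 7359929.
Only Green satisfies 409397 ≤ easting ≤ 416000 and 7359000 ≤ northing ≤ 7365707.

Green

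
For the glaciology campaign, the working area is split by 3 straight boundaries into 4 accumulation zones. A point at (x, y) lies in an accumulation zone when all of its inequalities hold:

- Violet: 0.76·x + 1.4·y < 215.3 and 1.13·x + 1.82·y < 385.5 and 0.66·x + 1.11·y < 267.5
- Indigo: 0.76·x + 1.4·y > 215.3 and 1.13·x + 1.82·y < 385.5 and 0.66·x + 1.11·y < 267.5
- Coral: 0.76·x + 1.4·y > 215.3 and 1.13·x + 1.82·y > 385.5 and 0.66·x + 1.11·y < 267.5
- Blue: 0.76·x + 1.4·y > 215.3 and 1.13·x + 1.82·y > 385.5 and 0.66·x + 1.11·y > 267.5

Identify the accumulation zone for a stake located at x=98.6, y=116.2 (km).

0.76·98.6 + 1.4·116.2 = 237.616, which is > 215.3
1.13·98.6 + 1.82·116.2 = 322.902, which is < 385.5
0.66·98.6 + 1.11·116.2 = 194.058, which is < 267.5
This sign pattern matches Indigo.

Indigo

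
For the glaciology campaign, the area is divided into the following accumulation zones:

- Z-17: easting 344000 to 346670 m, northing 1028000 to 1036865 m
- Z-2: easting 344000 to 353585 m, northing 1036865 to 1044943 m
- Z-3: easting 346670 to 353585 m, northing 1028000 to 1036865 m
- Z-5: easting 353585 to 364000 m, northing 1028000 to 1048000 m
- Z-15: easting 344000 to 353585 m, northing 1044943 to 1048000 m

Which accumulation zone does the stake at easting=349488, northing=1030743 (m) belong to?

The point has easting = 349488 and northing = 1030743.
Only Z-3 satisfies 346670 ≤ easting ≤ 353585 and 1028000 ≤ northing ≤ 1036865.

Z-3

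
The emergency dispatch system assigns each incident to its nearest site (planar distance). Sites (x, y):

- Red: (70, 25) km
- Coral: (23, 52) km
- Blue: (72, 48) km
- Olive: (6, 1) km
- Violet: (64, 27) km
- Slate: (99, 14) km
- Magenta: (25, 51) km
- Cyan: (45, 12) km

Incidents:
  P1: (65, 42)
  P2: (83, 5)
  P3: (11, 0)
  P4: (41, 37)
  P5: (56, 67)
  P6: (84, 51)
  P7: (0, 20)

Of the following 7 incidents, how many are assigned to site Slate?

1

P1 → Blue
P2 → Slate
P3 → Olive
P4 → Magenta
P5 → Blue
P6 → Blue
P7 → Olive
1 of the 7 goes to Slate.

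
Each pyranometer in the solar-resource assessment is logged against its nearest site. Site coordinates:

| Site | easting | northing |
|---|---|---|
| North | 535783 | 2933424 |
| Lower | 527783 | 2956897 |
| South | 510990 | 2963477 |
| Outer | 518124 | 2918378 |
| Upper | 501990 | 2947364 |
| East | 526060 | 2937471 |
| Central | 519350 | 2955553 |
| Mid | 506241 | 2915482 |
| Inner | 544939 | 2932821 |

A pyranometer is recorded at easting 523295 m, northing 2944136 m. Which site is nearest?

East

Squared distances to each site:
North: 270697088.000; Lower: 182985265.000; South: 525487306.000; Outer: 690213805.000; Upper: 464323009.000; East: 52067450.000; Central: 145910914.000; Mid: 1111890632.000; Inner: 596491961.000.
Minimum at East.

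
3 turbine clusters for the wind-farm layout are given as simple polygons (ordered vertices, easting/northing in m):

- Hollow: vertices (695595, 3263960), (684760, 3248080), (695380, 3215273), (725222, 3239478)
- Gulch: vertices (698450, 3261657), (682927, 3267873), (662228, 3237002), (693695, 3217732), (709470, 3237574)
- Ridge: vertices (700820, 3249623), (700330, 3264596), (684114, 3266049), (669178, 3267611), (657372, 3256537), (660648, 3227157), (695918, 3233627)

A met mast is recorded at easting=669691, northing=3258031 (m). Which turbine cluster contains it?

Cast a ray rightward from (669691, 3258031). For each polygon, the edges (by vertex number in listed order) whose endpoints lie on opposite sides of northing = 3258031, where each meets that height, and whether that is right or left of the point:
Hollow: 1–2 at easting≈691549.6 (right), 4–1 at easting≈702770.0 (right) → 2 crossings.
Gulch: 2–3 at easting≈676327.9 (right), 5–1 at easting≈700109.2 (right) → 2 crossings.
Ridge: 1–2 at easting≈700544.8 (right), 4–5 at easting≈658964.8 (left) → 1 crossing.
Only Ridge has an odd count, so the point is inside Ridge.

Ridge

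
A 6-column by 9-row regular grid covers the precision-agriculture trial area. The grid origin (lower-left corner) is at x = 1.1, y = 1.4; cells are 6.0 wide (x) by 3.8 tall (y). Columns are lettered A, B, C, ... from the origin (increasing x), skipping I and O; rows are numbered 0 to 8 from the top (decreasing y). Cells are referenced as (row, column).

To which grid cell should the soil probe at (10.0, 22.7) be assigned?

Column index: ⌊(10.0 − 1.1) / 6.0⌋ = ⌊1.483⌋ = 1 → column B
Row offset from origin: ⌊(22.7 − 1.4) / 3.8⌋ = ⌊5.605⌋ = 5 → row 3 (counted from top)

(3, B)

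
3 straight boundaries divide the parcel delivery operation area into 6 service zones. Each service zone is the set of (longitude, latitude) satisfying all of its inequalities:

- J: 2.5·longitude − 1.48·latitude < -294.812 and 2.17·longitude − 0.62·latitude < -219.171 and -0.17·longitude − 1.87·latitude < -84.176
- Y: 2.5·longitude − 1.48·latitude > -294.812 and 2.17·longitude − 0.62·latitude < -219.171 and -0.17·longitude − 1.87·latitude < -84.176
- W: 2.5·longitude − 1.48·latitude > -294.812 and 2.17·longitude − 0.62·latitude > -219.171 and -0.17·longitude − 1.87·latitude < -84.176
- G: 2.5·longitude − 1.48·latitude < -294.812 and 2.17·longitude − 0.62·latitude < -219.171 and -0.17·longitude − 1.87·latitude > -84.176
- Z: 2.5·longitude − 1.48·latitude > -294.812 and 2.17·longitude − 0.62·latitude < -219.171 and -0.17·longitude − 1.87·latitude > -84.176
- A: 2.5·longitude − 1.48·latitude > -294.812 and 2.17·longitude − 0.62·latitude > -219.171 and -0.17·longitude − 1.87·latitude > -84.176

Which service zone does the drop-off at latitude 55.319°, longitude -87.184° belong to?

2.5·-87.184 − 1.48·55.319 = -299.832, which is < -294.812
2.17·-87.184 − 0.62·55.319 = -223.487, which is < -219.171
-0.17·-87.184 − 1.87·55.319 = -88.625, which is < -84.176
This sign pattern matches J.

J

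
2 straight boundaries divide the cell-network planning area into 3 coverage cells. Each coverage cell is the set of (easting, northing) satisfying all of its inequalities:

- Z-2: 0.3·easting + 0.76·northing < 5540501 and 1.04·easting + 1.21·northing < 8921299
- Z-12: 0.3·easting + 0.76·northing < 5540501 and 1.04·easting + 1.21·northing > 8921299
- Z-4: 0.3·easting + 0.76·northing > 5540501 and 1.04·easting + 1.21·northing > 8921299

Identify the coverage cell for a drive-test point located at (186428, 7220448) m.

Z-4

0.3·186428 + 0.76·7220448 = 5543468.880, which is > 5540501
1.04·186428 + 1.21·7220448 = 8930627.200, which is > 8921299
This sign pattern matches Z-4.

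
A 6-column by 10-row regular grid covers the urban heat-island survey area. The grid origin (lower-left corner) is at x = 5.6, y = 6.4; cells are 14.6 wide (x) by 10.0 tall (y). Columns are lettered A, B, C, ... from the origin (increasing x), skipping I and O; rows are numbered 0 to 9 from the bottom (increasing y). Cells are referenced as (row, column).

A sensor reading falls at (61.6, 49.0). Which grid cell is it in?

(4, D)

Column index: ⌊(61.6 − 5.6) / 14.6⌋ = ⌊3.836⌋ = 3 → column D
Row offset from origin: ⌊(49.0 − 6.4) / 10.0⌋ = ⌊4.260⌋ = 4 → row 4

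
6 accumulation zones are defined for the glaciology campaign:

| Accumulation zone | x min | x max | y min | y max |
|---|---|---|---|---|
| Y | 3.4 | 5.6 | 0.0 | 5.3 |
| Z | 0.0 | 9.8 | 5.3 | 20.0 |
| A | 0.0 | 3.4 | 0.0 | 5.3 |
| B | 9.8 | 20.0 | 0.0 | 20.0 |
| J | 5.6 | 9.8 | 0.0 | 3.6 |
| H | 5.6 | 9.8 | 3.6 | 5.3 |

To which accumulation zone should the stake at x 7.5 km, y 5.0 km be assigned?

The point has x = 7.5 and y = 5.0.
Only H satisfies 5.6 ≤ x ≤ 9.8 and 3.6 ≤ y ≤ 5.3.

H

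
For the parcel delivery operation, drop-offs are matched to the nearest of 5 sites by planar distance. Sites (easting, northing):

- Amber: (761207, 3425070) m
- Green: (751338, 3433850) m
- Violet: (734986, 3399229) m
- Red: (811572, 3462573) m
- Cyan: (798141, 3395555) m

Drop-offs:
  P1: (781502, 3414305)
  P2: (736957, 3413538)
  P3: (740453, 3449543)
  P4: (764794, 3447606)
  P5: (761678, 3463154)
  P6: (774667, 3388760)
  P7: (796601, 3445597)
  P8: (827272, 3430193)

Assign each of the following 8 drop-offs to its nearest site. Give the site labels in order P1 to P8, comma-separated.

Amber, Violet, Green, Green, Green, Cyan, Red, Red

P1 → Amber (d²=527772250.00)
P2 → Violet (d²=208632322.00)
P3 → Green (d²=364753474.00)
P4 → Green (d²=370291472.00)
P5 → Green (d²=965640016.00)
P6 → Cyan (d²=597200701.00)
P7 → Red (d²=512315417.00)
P8 → Red (d²=1294954400.00)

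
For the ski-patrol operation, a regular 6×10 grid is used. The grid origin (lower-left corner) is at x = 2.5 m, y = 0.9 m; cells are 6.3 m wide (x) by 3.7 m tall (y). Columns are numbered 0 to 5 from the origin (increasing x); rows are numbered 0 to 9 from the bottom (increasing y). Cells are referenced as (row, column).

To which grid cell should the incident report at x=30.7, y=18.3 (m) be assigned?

(4, 4)

Column index: ⌊(30.7 − 2.5) / 6.3⌋ = ⌊4.476⌋ = 4
Row offset from origin: ⌊(18.3 − 0.9) / 3.7⌋ = ⌊4.703⌋ = 4 → row 4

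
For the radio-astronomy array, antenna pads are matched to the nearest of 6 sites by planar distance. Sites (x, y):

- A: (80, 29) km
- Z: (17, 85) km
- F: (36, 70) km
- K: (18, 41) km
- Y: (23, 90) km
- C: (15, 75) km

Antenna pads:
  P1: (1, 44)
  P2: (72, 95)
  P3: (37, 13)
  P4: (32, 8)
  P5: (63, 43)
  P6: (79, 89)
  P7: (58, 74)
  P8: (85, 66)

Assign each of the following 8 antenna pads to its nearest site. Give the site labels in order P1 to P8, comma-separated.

K, F, K, K, A, F, F, A

P1 → K (d²=298.00)
P2 → F (d²=1921.00)
P3 → K (d²=1145.00)
P4 → K (d²=1285.00)
P5 → A (d²=485.00)
P6 → F (d²=2210.00)
P7 → F (d²=500.00)
P8 → A (d²=1394.00)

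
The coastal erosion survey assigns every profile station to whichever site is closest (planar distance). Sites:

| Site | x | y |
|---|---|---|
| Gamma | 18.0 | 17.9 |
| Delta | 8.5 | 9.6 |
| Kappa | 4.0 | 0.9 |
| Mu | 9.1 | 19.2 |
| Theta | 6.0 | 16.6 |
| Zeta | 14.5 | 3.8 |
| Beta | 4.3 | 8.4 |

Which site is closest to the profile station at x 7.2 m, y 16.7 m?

Theta

Squared distances to each site:
Gamma: 118.080; Delta: 52.100; Kappa: 259.880; Mu: 9.860; Theta: 1.450; Zeta: 219.700; Beta: 77.300.
Minimum at Theta.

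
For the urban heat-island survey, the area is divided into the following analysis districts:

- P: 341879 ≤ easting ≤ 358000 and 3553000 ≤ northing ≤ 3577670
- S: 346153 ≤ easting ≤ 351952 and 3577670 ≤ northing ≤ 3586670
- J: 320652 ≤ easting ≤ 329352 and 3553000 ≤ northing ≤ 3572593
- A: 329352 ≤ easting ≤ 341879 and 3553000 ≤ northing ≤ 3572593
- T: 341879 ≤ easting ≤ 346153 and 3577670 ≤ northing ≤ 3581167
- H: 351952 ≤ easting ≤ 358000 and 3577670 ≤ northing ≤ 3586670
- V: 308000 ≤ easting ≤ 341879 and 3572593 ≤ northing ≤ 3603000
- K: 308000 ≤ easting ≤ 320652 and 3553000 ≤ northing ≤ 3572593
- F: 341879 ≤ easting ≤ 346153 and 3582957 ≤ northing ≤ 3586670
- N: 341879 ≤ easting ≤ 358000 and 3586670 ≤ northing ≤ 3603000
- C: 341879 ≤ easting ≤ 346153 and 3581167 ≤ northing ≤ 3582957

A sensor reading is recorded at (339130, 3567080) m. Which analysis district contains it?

The point has easting = 339130 and northing = 3567080.
Only A satisfies 329352 ≤ easting ≤ 341879 and 3553000 ≤ northing ≤ 3572593.

A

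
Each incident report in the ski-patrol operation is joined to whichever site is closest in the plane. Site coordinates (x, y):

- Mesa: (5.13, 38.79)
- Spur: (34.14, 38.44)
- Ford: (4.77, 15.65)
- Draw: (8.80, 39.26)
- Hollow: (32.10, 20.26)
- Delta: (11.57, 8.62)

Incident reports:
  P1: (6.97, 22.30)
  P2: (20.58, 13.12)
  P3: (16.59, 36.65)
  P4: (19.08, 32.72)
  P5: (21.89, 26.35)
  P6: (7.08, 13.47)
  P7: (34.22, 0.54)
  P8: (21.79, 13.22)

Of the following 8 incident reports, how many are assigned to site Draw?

P1 → Ford
P2 → Delta
P3 → Draw
P4 → Draw
P5 → Hollow
P6 → Ford
P7 → Hollow
P8 → Delta
2 of the 8 go to Draw.

2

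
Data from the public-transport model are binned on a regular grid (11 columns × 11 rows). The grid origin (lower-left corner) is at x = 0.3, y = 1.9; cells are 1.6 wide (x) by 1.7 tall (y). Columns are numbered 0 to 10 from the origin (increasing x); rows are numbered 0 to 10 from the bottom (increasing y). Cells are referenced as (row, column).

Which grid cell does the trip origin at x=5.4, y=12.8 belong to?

(6, 3)

Column index: ⌊(5.4 − 0.3) / 1.6⌋ = ⌊3.188⌋ = 3
Row offset from origin: ⌊(12.8 − 1.9) / 1.7⌋ = ⌊6.412⌋ = 6 → row 6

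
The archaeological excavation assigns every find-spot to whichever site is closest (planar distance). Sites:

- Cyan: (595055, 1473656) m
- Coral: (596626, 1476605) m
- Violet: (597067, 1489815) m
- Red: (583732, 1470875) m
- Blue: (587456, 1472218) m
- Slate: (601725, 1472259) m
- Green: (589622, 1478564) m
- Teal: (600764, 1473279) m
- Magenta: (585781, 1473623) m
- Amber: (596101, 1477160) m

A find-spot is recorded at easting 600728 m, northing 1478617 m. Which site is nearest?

Coral

Squared distances to each site:
Cyan: 56794450.000; Coral: 20874548.000; Violet: 138798125.000; Red: 348802580.000; Blue: 217093185.000; Slate: 41418173.000; Green: 123346045.000; Teal: 28495540.000; Magenta: 248352845.000; Amber: 23531978.000.
Minimum at Coral.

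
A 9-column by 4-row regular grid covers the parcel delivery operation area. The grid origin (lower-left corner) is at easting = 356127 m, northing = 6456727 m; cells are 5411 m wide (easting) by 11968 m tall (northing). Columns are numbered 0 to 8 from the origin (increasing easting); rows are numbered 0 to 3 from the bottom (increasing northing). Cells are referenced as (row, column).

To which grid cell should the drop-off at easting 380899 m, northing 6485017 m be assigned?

(2, 4)

Column index: ⌊(380899 − 356127) / 5411⌋ = ⌊4.578⌋ = 4
Row offset from origin: ⌊(6485017 − 6456727) / 11968⌋ = ⌊2.364⌋ = 2 → row 2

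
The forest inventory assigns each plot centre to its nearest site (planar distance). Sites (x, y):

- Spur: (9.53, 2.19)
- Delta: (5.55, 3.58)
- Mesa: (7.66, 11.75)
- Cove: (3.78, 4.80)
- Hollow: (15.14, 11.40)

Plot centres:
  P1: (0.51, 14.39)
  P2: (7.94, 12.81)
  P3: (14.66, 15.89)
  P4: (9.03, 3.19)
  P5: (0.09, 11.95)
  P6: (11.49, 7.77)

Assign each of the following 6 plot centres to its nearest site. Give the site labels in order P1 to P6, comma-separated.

P1 → Mesa (d²=58.09)
P2 → Mesa (d²=1.20)
P3 → Hollow (d²=20.39)
P4 → Spur (d²=1.25)
P5 → Mesa (d²=57.34)
P6 → Hollow (d²=26.50)

Mesa, Mesa, Hollow, Spur, Mesa, Hollow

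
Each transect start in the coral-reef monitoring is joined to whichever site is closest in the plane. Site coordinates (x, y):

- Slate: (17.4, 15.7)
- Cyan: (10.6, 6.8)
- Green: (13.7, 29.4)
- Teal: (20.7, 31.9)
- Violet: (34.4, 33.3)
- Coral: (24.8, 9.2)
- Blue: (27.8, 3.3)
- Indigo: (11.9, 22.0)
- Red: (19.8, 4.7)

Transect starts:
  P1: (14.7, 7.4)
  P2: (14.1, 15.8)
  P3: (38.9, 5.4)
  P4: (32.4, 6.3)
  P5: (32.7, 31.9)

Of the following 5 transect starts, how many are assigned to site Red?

P1 → Cyan
P2 → Slate
P3 → Blue
P4 → Blue
P5 → Violet
0 of the 5 go to Red.

0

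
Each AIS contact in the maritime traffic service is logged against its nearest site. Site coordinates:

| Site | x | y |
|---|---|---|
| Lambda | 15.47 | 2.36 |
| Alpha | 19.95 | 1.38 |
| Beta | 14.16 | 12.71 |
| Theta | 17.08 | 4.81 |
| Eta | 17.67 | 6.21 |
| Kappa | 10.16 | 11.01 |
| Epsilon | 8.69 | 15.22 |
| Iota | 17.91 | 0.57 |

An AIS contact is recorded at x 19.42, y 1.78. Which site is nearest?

Squared distances to each site:
Lambda: 15.939; Alpha: 0.441; Beta: 147.133; Theta: 14.657; Eta: 22.687; Kappa: 170.941; Epsilon: 295.767; Iota: 3.744.
Minimum at Alpha.

Alpha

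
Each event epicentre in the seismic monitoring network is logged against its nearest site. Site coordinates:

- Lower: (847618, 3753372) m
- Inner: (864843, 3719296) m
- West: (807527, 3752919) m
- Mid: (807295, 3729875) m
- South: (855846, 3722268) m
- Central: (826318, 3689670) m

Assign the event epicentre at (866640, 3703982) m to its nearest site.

Squared distances to each site:
Lower: 2801208584.000; Inner: 237747805.000; West: 5889176738.000; Mid: 4192276474.000; South: 450888232.000; Central: 1830697028.000.
Minimum at Inner.

Inner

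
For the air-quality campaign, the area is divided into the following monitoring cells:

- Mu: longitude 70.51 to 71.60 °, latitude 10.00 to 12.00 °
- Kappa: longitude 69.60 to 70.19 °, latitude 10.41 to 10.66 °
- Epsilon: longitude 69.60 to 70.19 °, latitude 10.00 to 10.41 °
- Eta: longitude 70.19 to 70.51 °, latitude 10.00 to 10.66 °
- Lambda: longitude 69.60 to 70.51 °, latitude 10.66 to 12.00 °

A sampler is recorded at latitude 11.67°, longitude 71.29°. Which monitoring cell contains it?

The point has longitude = 71.29 and latitude = 11.67.
Only Mu satisfies 70.51 ≤ longitude ≤ 71.60 and 10.00 ≤ latitude ≤ 12.00.

Mu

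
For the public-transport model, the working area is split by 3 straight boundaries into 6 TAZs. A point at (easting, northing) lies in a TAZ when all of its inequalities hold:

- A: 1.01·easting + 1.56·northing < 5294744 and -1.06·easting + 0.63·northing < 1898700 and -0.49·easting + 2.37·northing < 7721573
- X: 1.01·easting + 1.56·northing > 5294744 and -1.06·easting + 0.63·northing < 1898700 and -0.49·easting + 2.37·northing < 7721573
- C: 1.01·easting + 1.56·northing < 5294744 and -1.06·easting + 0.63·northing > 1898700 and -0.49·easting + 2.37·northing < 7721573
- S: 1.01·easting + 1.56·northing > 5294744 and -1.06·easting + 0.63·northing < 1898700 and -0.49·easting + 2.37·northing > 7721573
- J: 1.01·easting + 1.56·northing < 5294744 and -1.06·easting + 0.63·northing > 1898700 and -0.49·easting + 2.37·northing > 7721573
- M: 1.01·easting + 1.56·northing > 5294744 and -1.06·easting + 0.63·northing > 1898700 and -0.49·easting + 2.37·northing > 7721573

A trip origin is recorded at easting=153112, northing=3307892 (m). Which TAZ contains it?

M

1.01·153112 + 1.56·3307892 = 5314954.640, which is > 5294744
-1.06·153112 + 0.63·3307892 = 1921673.240, which is > 1898700
-0.49·153112 + 2.37·3307892 = 7764679.160, which is > 7721573
This sign pattern matches M.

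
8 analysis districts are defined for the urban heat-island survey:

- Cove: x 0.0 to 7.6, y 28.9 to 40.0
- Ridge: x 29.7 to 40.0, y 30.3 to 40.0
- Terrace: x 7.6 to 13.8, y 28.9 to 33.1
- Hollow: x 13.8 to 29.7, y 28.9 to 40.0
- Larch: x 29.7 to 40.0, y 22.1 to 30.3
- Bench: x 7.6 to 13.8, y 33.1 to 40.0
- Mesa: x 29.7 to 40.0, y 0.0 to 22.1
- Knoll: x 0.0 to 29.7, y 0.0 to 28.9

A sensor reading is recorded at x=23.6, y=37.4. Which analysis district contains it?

The point has x = 23.6 and y = 37.4.
Only Hollow satisfies 13.8 ≤ x ≤ 29.7 and 28.9 ≤ y ≤ 40.0.

Hollow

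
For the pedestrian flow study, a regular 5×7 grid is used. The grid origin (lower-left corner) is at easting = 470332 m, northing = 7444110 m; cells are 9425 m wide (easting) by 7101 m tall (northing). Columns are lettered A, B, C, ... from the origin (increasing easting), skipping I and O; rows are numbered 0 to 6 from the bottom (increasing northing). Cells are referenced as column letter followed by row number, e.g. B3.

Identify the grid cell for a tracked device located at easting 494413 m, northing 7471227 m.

C3

Column index: ⌊(494413 − 470332) / 9425⌋ = ⌊2.555⌋ = 2 → column C
Row offset from origin: ⌊(7471227 − 7444110) / 7101⌋ = ⌊3.819⌋ = 3 → row 3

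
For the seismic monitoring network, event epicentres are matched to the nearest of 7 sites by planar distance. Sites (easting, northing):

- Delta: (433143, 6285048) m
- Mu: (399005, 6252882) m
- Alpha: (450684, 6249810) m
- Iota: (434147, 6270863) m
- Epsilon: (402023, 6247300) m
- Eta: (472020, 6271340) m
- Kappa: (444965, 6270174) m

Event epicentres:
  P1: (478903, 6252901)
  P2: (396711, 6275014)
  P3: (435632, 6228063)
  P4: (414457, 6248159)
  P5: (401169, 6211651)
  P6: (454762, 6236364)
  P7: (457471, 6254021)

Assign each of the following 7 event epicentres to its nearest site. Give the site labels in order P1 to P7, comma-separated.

Eta, Mu, Alpha, Epsilon, Epsilon, Alpha, Alpha

P1 → Eta (d²=387372410.00)
P2 → Mu (d²=495087860.00)
P3 → Alpha (d²=699494713.00)
P4 → Epsilon (d²=155342237.00)
P5 → Epsilon (d²=1271580517.00)
P6 → Alpha (d²=197425000.00)
P7 → Alpha (d²=63795890.00)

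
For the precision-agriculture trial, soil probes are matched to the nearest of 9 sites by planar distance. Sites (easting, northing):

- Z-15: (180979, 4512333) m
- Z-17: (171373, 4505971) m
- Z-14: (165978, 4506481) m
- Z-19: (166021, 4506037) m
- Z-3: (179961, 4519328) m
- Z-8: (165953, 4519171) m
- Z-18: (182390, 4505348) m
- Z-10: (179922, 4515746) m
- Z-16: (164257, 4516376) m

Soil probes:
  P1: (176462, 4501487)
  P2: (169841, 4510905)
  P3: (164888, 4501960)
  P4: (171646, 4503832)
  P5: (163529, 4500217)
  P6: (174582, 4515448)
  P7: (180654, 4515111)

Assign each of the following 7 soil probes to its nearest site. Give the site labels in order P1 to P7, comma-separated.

P1 → Z-17 (d²=46004177.00)
P2 → Z-17 (d²=26691380.00)
P3 → Z-19 (d²=17905618.00)
P4 → Z-17 (d²=4649850.00)
P5 → Z-19 (d²=40082464.00)
P6 → Z-10 (d²=28604404.00)
P7 → Z-10 (d²=939049.00)

Z-17, Z-17, Z-19, Z-17, Z-19, Z-10, Z-10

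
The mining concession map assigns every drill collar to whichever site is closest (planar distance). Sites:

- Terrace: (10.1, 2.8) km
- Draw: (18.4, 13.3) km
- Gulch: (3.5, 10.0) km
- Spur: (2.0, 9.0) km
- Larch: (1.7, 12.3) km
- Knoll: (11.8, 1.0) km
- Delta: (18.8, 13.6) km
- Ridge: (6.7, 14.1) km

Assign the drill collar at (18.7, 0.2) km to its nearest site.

Knoll

Squared distances to each site:
Terrace: 80.720; Draw: 171.700; Gulch: 327.080; Spur: 356.330; Larch: 435.410; Knoll: 48.250; Delta: 179.570; Ridge: 337.210.
Minimum at Knoll.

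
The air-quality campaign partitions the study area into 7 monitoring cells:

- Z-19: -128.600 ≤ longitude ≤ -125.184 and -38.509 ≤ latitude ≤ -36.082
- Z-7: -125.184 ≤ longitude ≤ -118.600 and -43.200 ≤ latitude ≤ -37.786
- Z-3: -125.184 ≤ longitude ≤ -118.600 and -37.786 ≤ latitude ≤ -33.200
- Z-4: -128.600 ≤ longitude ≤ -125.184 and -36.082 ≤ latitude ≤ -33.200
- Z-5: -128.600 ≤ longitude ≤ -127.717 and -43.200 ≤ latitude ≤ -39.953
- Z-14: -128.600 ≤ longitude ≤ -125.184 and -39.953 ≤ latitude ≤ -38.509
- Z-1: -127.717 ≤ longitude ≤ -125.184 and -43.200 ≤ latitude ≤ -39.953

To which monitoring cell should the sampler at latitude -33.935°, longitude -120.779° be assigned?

The point has longitude = -120.779 and latitude = -33.935.
Only Z-3 satisfies -125.184 ≤ longitude ≤ -118.600 and -37.786 ≤ latitude ≤ -33.200.

Z-3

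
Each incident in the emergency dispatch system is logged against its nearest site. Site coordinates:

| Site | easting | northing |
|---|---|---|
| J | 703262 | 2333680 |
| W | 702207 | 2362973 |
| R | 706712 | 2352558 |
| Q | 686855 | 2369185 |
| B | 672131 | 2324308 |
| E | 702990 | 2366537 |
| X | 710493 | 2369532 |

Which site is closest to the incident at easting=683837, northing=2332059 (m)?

B

Squared distances to each site:
J: 379958266.000; W: 1293132296.000; R: 943474626.000; Q: 1387448200.000; B: 197108437.000; E: 1555569893.000; X: 2114768065.000.
Minimum at B.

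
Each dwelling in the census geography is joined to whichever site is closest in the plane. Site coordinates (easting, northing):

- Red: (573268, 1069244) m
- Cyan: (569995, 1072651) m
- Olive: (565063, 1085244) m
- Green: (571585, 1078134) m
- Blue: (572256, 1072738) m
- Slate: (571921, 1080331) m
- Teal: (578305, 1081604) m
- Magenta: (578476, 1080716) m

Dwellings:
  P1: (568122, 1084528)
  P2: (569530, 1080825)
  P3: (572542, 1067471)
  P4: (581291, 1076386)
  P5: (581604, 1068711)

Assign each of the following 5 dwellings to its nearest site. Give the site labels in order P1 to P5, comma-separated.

P1 → Olive (d²=9870137.00)
P2 → Slate (d²=5960917.00)
P3 → Red (d²=3670605.00)
P4 → Magenta (d²=26673125.00)
P5 → Red (d²=69772985.00)

Olive, Slate, Red, Magenta, Red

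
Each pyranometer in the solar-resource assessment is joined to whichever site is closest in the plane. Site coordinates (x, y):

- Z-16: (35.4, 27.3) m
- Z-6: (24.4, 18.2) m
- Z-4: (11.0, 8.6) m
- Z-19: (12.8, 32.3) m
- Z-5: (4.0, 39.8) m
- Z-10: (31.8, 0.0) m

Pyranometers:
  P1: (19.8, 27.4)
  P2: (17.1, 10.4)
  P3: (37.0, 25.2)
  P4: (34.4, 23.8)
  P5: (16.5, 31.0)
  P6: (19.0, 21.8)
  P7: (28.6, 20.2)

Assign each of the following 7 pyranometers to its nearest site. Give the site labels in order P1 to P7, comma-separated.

Z-19, Z-4, Z-16, Z-16, Z-19, Z-6, Z-6

P1 → Z-19 (d²=73.01)
P2 → Z-4 (d²=40.45)
P3 → Z-16 (d²=6.97)
P4 → Z-16 (d²=13.25)
P5 → Z-19 (d²=15.38)
P6 → Z-6 (d²=42.12)
P7 → Z-6 (d²=21.64)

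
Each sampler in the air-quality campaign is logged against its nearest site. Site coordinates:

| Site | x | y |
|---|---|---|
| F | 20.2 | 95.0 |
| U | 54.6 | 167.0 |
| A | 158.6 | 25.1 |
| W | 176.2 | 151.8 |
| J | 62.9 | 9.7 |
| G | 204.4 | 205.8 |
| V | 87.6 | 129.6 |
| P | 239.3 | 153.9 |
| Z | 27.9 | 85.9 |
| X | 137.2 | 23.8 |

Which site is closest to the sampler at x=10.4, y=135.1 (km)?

Squared distances to each site:
F: 1704.050; U: 2971.250; A: 34063.240; W: 27768.530; J: 18481.410; G: 42634.490; V: 5990.090; P: 52748.650; Z: 2726.890; X: 28465.930.
Minimum at F.

F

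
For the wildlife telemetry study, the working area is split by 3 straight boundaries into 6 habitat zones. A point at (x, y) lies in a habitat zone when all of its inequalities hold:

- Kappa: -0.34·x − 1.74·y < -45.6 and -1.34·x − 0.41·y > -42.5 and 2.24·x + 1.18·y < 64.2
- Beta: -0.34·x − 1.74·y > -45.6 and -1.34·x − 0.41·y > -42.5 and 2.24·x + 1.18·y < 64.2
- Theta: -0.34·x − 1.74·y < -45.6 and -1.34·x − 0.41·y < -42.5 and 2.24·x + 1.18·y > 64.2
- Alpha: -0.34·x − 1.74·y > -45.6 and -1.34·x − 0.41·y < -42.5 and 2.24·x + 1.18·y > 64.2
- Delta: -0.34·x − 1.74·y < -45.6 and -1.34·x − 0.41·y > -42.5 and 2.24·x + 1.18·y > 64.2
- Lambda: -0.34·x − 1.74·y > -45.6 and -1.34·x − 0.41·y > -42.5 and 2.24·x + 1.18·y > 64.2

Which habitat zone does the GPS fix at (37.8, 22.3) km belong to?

-0.34·37.8 − 1.74·22.3 = -51.654, which is < -45.6
-1.34·37.8 − 0.41·22.3 = -59.795, which is < -42.5
2.24·37.8 + 1.18·22.3 = 110.986, which is > 64.2
This sign pattern matches Theta.

Theta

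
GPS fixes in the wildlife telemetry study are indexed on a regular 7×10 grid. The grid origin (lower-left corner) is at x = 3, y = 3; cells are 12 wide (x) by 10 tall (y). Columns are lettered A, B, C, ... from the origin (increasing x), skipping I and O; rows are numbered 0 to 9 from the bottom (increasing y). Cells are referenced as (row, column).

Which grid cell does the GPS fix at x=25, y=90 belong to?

Column index: ⌊(25 − 3) / 12⌋ = ⌊1.833⌋ = 1 → column B
Row offset from origin: ⌊(90 − 3) / 10⌋ = ⌊8.700⌋ = 8 → row 8

(8, B)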